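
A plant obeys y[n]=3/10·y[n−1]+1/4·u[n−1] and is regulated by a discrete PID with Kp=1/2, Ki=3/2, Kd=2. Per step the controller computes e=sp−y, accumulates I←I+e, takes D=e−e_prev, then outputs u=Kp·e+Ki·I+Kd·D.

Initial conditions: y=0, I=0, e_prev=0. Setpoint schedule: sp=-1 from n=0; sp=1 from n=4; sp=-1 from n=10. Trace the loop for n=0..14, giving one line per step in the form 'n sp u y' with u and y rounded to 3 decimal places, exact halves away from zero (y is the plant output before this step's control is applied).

0 -1 -4.000 0.000
1 -1 0.500 -1.000
2 -1 -4.800 -0.175
3 -1 -0.078 -1.253
4 1 2.717 -0.395
5 1 -1.299 0.561
6 1 4.140 -0.157
7 1 -0.138 0.988
8 1 5.074 0.262
9 1 0.388 1.347
10 -1 -2.579 0.501
11 -1 1.460 -0.494
12 -1 -4.134 0.217
13 -1 0.204 -0.968
14 -1 -5.129 -0.240

(exact arithmetic carried between steps; '≈' marks a value shown rounded to 6 d.p. or computed from one; I and e_prev carry over from the previous line; the table rounds u and y to 3 d.p., halves away from zero)
n=0: y=0, sp=-1, e=sp−y=-1; I=-1, D=e−e_prev=-1; u=1/2·(-1)+3/2·(-1)+2·(-1)=-4; next y=3/10·0+1/4·(-4)=-1
n=1: y=-1, sp=-1, e=sp−y=0; I=-1, D=e−e_prev=1; u=1/2·0+3/2·(-1)+2·1=0.5; next y=3/10·(-1)+1/4·0.5=-0.175
n=2: y=-0.175, sp=-1, e=sp−y=-0.825; I=-1.825, D=e−e_prev=-0.825; u=1/2·(-0.825)+3/2·(-1.825)+2·(-0.825)=-4.8; next y=3/10·(-0.175)+1/4·(-4.8)=-1.2525
n=3: y=-1.2525, sp=-1, e=sp−y=0.2525; I=-1.5725, D=e−e_prev=1.0775; u=1/2·0.2525+3/2·(-1.5725)+2·1.0775=-0.0775; next y=3/10·(-1.2525)+1/4·(-0.0775)=-0.395125
n=4: y=-0.395125, sp=1, e=sp−y=1.395125; I=-0.177375, D=e−e_prev=1.142625; u=1/2·1.395125+3/2·(-0.177375)+2·1.142625=2.71675; next y=3/10·(-0.395125)+1/4·2.71675=0.56065
n=5: y=0.56065, sp=1, e=sp−y=0.43935; I=0.261975, D=e−e_prev=-0.955775; u=1/2·0.43935+3/2·0.261975+2·(-0.955775)≈-1.298913; next y=3/10·0.56065+1/4·(-1.298913)≈-0.156533
n=6: y≈-0.156533, sp=1, e=sp−y≈1.156533; I≈1.418508, D=e−e_prev≈0.717183; u=1/2·1.156533+3/2·1.418508+2·0.717183≈4.140395; next y=3/10·(-0.156533)+1/4·4.140395≈0.988139
n=7: y≈0.988139, sp=1, e=sp−y≈0.011861; I≈1.430369, D=e−e_prev≈-1.144672; u=1/2·0.011861+3/2·1.430369+2·(-1.144672)≈-0.137859; next y=3/10·0.988139+1/4·(-0.137859)≈0.261977
n=8: y≈0.261977, sp=1, e=sp−y≈0.738023; I≈2.168392, D=e−e_prev≈0.726162; u=1/2·0.738023+3/2·2.168392+2·0.726162≈5.073924; next y=3/10·0.261977+1/4·5.073924≈1.347074
n=9: y≈1.347074, sp=1, e=sp−y≈-0.347074; I≈1.821318, D=e−e_prev≈-1.085097; u=1/2·(-0.347074)+3/2·1.821318+2·(-1.085097)≈0.388246; next y=3/10·1.347074+1/4·0.388246≈0.501184
n=10: y≈0.501184, sp=-1, e=sp−y≈-1.501184; I≈0.320135, D=e−e_prev≈-1.154110; u=1/2·(-1.501184)+3/2·0.320135+2·(-1.154110)≈-2.578609; next y=3/10·0.501184+1/4·(-2.578609)≈-0.494297
n=11: y≈-0.494297, sp=-1, e=sp−y≈-0.505703; I≈-0.185568, D=e−e_prev≈0.995481; u=1/2·(-0.505703)+3/2·(-0.185568)+2·0.995481≈1.459758; next y=3/10·(-0.494297)+1/4·1.459758≈0.216650
n=12: y≈0.216650, sp=-1, e=sp−y≈-1.216650; I≈-1.402219, D=e−e_prev≈-0.710947; u=1/2·(-1.216650)+3/2·(-1.402219)+2·(-0.710947)≈-4.133548; next y=3/10·0.216650+1/4·(-4.133548)≈-0.968392
n=13: y≈-0.968392, sp=-1, e=sp−y≈-0.031608; I≈-1.433827, D=e−e_prev≈1.185042; u=1/2·(-0.031608)+3/2·(-1.433827)+2·1.185042≈0.203540; next y=3/10·(-0.968392)+1/4·0.203540≈-0.239632
n=14: y≈-0.239632, sp=-1, e=sp−y≈-0.760368; I≈-2.194194, D=e−e_prev≈-0.728759; u=1/2·(-0.760368)+3/2·(-2.194194)+2·(-0.728759)≈-5.128994; next y=3/10·(-0.239632)+1/4·(-5.128994)≈-1.354138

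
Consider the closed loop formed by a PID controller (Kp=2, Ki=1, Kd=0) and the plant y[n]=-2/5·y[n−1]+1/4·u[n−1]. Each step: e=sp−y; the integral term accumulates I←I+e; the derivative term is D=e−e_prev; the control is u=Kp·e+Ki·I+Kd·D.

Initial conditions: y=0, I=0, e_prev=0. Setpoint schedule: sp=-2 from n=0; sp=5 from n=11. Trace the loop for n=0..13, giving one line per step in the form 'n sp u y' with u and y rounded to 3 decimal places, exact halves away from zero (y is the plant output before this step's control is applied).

(exact arithmetic carried between steps; '≈' marks a value shown rounded to 6 d.p. or computed from one; I and e_prev carry over from the previous line; the table rounds u and y to 3 d.p., halves away from zero)
n=0: y=0, sp=-2, e=sp−y=-2; I=-2, D=e−e_prev=-2; u=2·(-2)+1·(-2)+0·(-2)=-6; next y=-2/5·0+1/4·(-6)=-1.5
n=1: y=-1.5, sp=-2, e=sp−y=-0.5; I=-2.5, D=e−e_prev=1.5; u=2·(-0.5)+1·(-2.5)+0·1.5=-3.5; next y=-2/5·(-1.5)+1/4·(-3.5)=-0.275
n=2: y=-0.275, sp=-2, e=sp−y=-1.725; I=-4.225, D=e−e_prev=-1.225; u=2·(-1.725)+1·(-4.225)+0·(-1.225)=-7.675; next y=-2/5·(-0.275)+1/4·(-7.675)=-1.80875
n=3: y=-1.80875, sp=-2, e=sp−y=-0.19125; I=-4.41625, D=e−e_prev=1.53375; u=2·(-0.19125)+1·(-4.41625)+0·1.53375=-4.79875; next y=-2/5·(-1.80875)+1/4·(-4.79875)≈-0.476188
n=4: y≈-0.476188, sp=-2, e=sp−y≈-1.523813; I≈-5.940063, D=e−e_prev≈-1.332563; u=2·(-1.523813)+1·(-5.940063)+0·(-1.332563)≈-8.987688; next y=-2/5·(-0.476188)+1/4·(-8.987688)≈-2.056447
n=5: y≈-2.056447, sp=-2, e=sp−y≈0.056447; I≈-5.883616, D=e−e_prev≈1.580259; u=2·0.056447+1·(-5.883616)+0·1.580259≈-5.770722; next y=-2/5·(-2.056447)+1/4·(-5.770722)≈-0.620102
n=6: y≈-0.620102, sp=-2, e=sp−y≈-1.379898; I≈-7.263514, D=e−e_prev≈-1.436345; u=2·(-1.379898)+1·(-7.263514)+0·(-1.436345)≈-10.023310; next y=-2/5·(-0.620102)+1/4·(-10.023310)≈-2.257787
n=7: y≈-2.257787, sp=-2, e=sp−y≈0.257787; I≈-7.005727, D=e−e_prev≈1.637685; u=2·0.257787+1·(-7.005727)+0·1.637685≈-6.490153; next y=-2/5·(-2.257787)+1/4·(-6.490153)≈-0.719424
n=8: y≈-0.719424, sp=-2, e=sp−y≈-1.280576; I≈-8.286303, D=e−e_prev≈-1.538363; u=2·(-1.280576)+1·(-8.286303)+0·(-1.538363)≈-10.847456; next y=-2/5·(-0.719424)+1/4·(-10.847456)≈-2.424095
n=9: y≈-2.424095, sp=-2, e=sp−y≈0.424095; I≈-7.862209, D=e−e_prev≈1.704671; u=2·0.424095+1·(-7.862209)+0·1.704671≈-7.014019; next y=-2/5·(-2.424095)+1/4·(-7.014019)≈-0.783867
n=10: y≈-0.783867, sp=-2, e=sp−y≈-1.216133; I≈-9.078342, D=e−e_prev≈-1.640228; u=2·(-1.216133)+1·(-9.078342)+0·(-1.640228)≈-11.510608; next y=-2/5·(-0.783867)+1/4·(-11.510608)≈-2.564105
n=11: y≈-2.564105, sp=5, e=sp−y≈7.564105; I≈-1.514237, D=e−e_prev≈8.780238; u=2·7.564105+1·(-1.514237)+0·8.780238≈13.613974; next y=-2/5·(-2.564105)+1/4·13.613974≈4.429136
n=12: y≈4.429136, sp=5, e=sp−y≈0.570864; I≈-0.943372, D=e−e_prev≈-6.993241; u=2·0.570864+1·(-0.943372)+0·(-6.993241)≈0.198357; next y=-2/5·4.429136+1/4·0.198357≈-1.722065
n=13: y≈-1.722065, sp=5, e=sp−y≈6.722065; I≈5.778693, D=e−e_prev≈6.151201; u=2·6.722065+1·5.778693+0·6.151201≈19.222823; next y=-2/5·(-1.722065)+1/4·19.222823≈5.494532

0 -2 -6.000 0.000
1 -2 -3.500 -1.500
2 -2 -7.675 -0.275
3 -2 -4.799 -1.809
4 -2 -8.988 -0.476
5 -2 -5.771 -2.056
6 -2 -10.023 -0.620
7 -2 -6.490 -2.258
8 -2 -10.847 -0.719
9 -2 -7.014 -2.424
10 -2 -11.511 -0.784
11 5 13.614 -2.564
12 5 0.198 4.429
13 5 19.223 -1.722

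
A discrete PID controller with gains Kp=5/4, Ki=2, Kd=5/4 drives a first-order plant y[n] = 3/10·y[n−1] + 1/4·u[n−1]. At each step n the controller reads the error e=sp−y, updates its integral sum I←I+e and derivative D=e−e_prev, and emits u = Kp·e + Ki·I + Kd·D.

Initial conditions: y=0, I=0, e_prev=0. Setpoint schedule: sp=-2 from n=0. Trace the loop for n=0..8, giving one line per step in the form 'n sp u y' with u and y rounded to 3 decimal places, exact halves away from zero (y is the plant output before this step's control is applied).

0 -2 -9.000 0.000
1 -2 -0.375 -2.250
2 -2 -9.353 -0.769
3 -2 -1.863 -2.569
4 -2 -8.972 -1.237
5 -2 -2.635 -2.614
6 -2 -8.398 -1.443
7 -2 -3.146 -2.532
8 -2 -7.881 -1.546

(exact arithmetic carried between steps; '≈' marks a value shown rounded to 6 d.p. or computed from one; I and e_prev carry over from the previous line; the table rounds u and y to 3 d.p., halves away from zero)
n=0: y=0, sp=-2, e=sp−y=-2; I=-2, D=e−e_prev=-2; u=5/4·(-2)+2·(-2)+5/4·(-2)=-9; next y=3/10·0+1/4·(-9)=-2.25
n=1: y=-2.25, sp=-2, e=sp−y=0.25; I=-1.75, D=e−e_prev=2.25; u=5/4·0.25+2·(-1.75)+5/4·2.25=-0.375; next y=3/10·(-2.25)+1/4·(-0.375)=-0.76875
n=2: y=-0.76875, sp=-2, e=sp−y=-1.23125; I=-2.98125, D=e−e_prev=-1.48125; u=5/4·(-1.23125)+2·(-2.98125)+5/4·(-1.48125)=-9.353125; next y=3/10·(-0.76875)+1/4·(-9.353125)≈-2.568906
n=3: y≈-2.568906, sp=-2, e=sp−y≈0.568906; I≈-2.412344, D=e−e_prev≈1.800156; u=5/4·0.568906+2·(-2.412344)+5/4·1.800156≈-1.863359; next y=3/10·(-2.568906)+1/4·(-1.863359)≈-1.236512
n=4: y≈-1.236512, sp=-2, e=sp−y≈-0.763488; I≈-3.175832, D=e−e_prev≈-1.332395; u=5/4·(-0.763488)+2·(-3.175832)+5/4·(-1.332395)≈-8.971518; next y=3/10·(-1.236512)+1/4·(-8.971518)≈-2.613833
n=5: y≈-2.613833, sp=-2, e=sp−y≈0.613833; I≈-2.561999, D=e−e_prev≈1.377321; u=5/4·0.613833+2·(-2.561999)+5/4·1.377321≈-2.635056; next y=3/10·(-2.613833)+1/4·(-2.635056)≈-1.442914
n=6: y≈-1.442914, sp=-2, e=sp−y≈-0.557086; I≈-3.119085, D=e−e_prev≈-1.170919; u=5/4·(-0.557086)+2·(-3.119085)+5/4·(-1.170919)≈-8.398177; next y=3/10·(-1.442914)+1/4·(-8.398177)≈-2.532418
n=7: y≈-2.532418, sp=-2, e=sp−y≈0.532418; I≈-2.586667, D=e−e_prev≈1.089505; u=5/4·0.532418+2·(-2.586667)+5/4·1.089505≈-3.145930; next y=3/10·(-2.532418)+1/4·(-3.145930)≈-1.546208
n=8: y≈-1.546208, sp=-2, e=sp−y≈-0.453792; I≈-3.040459, D=e−e_prev≈-0.986210; u=5/4·(-0.453792)+2·(-3.040459)+5/4·(-0.986210)≈-7.880921; next y=3/10·(-1.546208)+1/4·(-7.880921)≈-2.434093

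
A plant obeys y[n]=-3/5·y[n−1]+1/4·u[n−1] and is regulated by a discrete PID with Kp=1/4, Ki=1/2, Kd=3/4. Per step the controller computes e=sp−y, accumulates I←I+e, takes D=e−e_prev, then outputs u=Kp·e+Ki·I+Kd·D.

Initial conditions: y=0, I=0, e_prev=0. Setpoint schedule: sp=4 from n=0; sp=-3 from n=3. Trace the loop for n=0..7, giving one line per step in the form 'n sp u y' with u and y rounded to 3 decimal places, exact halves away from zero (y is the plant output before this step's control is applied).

(exact arithmetic carried between steps; '≈' marks a value shown rounded to 6 d.p. or computed from one; I and e_prev carry over from the previous line; the table rounds u and y to 3 d.p., halves away from zero)
n=0: y=0, sp=4, e=sp−y=4; I=4, D=e−e_prev=4; u=1/4·4+1/2·4+3/4·4=6; next y=-3/5·0+1/4·6=1.5
n=1: y=1.5, sp=4, e=sp−y=2.5; I=6.5, D=e−e_prev=-1.5; u=1/4·2.5+1/2·6.5+3/4·(-1.5)=2.75; next y=-3/5·1.5+1/4·2.75=-0.2125
n=2: y=-0.2125, sp=4, e=sp−y=4.2125; I=10.7125, D=e−e_prev=1.7125; u=1/4·4.2125+1/2·10.7125+3/4·1.7125=7.69375; next y=-3/5·(-0.2125)+1/4·7.69375≈2.050938
n=3: y≈2.050938, sp=-3, e=sp−y≈-5.050938; I≈5.661563, D=e−e_prev≈-9.263438; u=1/4·(-5.050938)+1/2·5.661563+3/4·(-9.263438)≈-5.379531; next y=-3/5·2.050938+1/4·(-5.379531)≈-2.575445
n=4: y≈-2.575445, sp=-3, e=sp−y≈-0.424555; I≈5.237008, D=e−e_prev≈4.626383; u=1/4·(-0.424555)+1/2·5.237008+3/4·4.626383≈5.982152; next y=-3/5·(-2.575445)+1/4·5.982152≈3.040805
n=5: y≈3.040805, sp=-3, e=sp−y≈-6.040805; I≈-0.803797, D=e−e_prev≈-5.616251; u=1/4·(-6.040805)+1/2·(-0.803797)+3/4·(-5.616251)≈-6.124288; next y=-3/5·3.040805+1/4·(-6.124288)≈-3.355555
n=6: y≈-3.355555, sp=-3, e=sp−y≈0.355555; I≈-0.448242, D=e−e_prev≈6.396360; u=1/4·0.355555+1/2·(-0.448242)+3/4·6.396360≈4.662038; next y=-3/5·(-3.355555)+1/4·4.662038≈3.178843
n=7: y≈3.178843, sp=-3, e=sp−y≈-6.178843; I≈-6.627085, D=e−e_prev≈-6.534398; u=1/4·(-6.178843)+1/2·(-6.627085)+3/4·(-6.534398)≈-9.759051; next y=-3/5·3.178843+1/4·(-9.759051)≈-4.347068

0 4 6.000 0.000
1 4 2.750 1.500
2 4 7.694 -0.213
3 -3 -5.380 2.051
4 -3 5.982 -2.575
5 -3 -6.124 3.041
6 -3 4.662 -3.356
7 -3 -9.759 3.179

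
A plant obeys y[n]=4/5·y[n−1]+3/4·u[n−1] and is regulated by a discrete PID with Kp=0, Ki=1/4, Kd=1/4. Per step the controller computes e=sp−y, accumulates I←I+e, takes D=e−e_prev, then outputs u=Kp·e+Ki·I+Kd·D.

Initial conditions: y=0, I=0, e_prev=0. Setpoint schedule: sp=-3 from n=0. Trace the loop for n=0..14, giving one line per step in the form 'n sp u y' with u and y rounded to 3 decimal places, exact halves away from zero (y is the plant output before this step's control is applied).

0 -3 -1.500 0.000
1 -3 -0.938 -1.125
2 -3 -1.448 -1.603
3 -3 -1.534 -2.369
4 -3 -1.545 -3.046
5 -3 -1.428 -3.595
6 -3 -1.241 -3.947
7 -3 -1.021 -4.088
8 -3 -0.810 -4.037
9 -3 -0.638 -3.837
10 -3 -0.523 -3.548
11 -3 -0.473 -3.231
12 -3 -0.481 -2.939
13 -3 -0.537 -2.712
14 -3 -0.622 -2.573

(exact arithmetic carried between steps; '≈' marks a value shown rounded to 6 d.p. or computed from one; I and e_prev carry over from the previous line; the table rounds u and y to 3 d.p., halves away from zero)
n=0: y=0, sp=-3, e=sp−y=-3; I=-3, D=e−e_prev=-3; u=0·(-3)+1/4·(-3)+1/4·(-3)=-1.5; next y=4/5·0+3/4·(-1.5)=-1.125
n=1: y=-1.125, sp=-3, e=sp−y=-1.875; I=-4.875, D=e−e_prev=1.125; u=0·(-1.875)+1/4·(-4.875)+1/4·1.125=-0.9375; next y=4/5·(-1.125)+3/4·(-0.9375)=-1.603125
n=2: y=-1.603125, sp=-3, e=sp−y=-1.396875; I=-6.271875, D=e−e_prev=0.478125; u=0·(-1.396875)+1/4·(-6.271875)+1/4·0.478125≈-1.448438; next y=4/5·(-1.603125)+3/4·(-1.448438)≈-2.368828
n=3: y≈-2.368828, sp=-3, e=sp−y≈-0.631172; I≈-6.903047, D=e−e_prev≈0.765703; u=0·(-0.631172)+1/4·(-6.903047)+1/4·0.765703≈-1.534336; next y=4/5·(-2.368828)+3/4·(-1.534336)≈-3.045814
n=4: y≈-3.045814, sp=-3, e=sp−y≈0.045814; I≈-6.857232, D=e−e_prev≈0.676986; u=0·0.045814+1/4·(-6.857232)+1/4·0.676986≈-1.545062; next y=4/5·(-3.045814)+3/4·(-1.545062)≈-3.595448
n=5: y≈-3.595448, sp=-3, e=sp−y≈0.595448; I≈-6.261785, D=e−e_prev≈0.549633; u=0·0.595448+1/4·(-6.261785)+1/4·0.549633≈-1.428038; next y=4/5·(-3.595448)+3/4·(-1.428038)≈-3.947387
n=6: y≈-3.947387, sp=-3, e=sp−y≈0.947387; I≈-5.314398, D=e−e_prev≈0.351939; u=0·0.947387+1/4·(-5.314398)+1/4·0.351939≈-1.240615; next y=4/5·(-3.947387)+3/4·(-1.240615)≈-4.088370
n=7: y≈-4.088370, sp=-3, e=sp−y≈1.088370; I≈-4.226028, D=e−e_prev≈0.140984; u=0·1.088370+1/4·(-4.226028)+1/4·0.140984≈-1.021261; next y=4/5·(-4.088370)+3/4·(-1.021261)≈-4.036642
n=8: y≈-4.036642, sp=-3, e=sp−y≈1.036642; I≈-3.189386, D=e−e_prev≈-0.051728; u=0·1.036642+1/4·(-3.189386)+1/4·(-0.051728)≈-0.810279; next y=4/5·(-4.036642)+3/4·(-0.810279)≈-3.837023
n=9: y≈-3.837023, sp=-3, e=sp−y≈0.837023; I≈-2.352363, D=e−e_prev≈-0.199620; u=0·0.837023+1/4·(-2.352363)+1/4·(-0.199620)≈-0.637996; next y=4/5·(-3.837023)+3/4·(-0.637996)≈-3.548115
n=10: y≈-3.548115, sp=-3, e=sp−y≈0.548115; I≈-1.804248, D=e−e_prev≈-0.288908; u=0·0.548115+1/4·(-1.804248)+1/4·(-0.288908)≈-0.523289; next y=4/5·(-3.548115)+3/4·(-0.523289)≈-3.230959
n=11: y≈-3.230959, sp=-3, e=sp−y≈0.230959; I≈-1.573290, D=e−e_prev≈-0.317156; u=0·0.230959+1/4·(-1.573290)+1/4·(-0.317156)≈-0.472612; next y=4/5·(-3.230959)+3/4·(-0.472612)≈-2.939226
n=12: y≈-2.939226, sp=-3, e=sp−y≈-0.060774; I≈-1.634064, D=e−e_prev≈-0.291733; u=0·(-0.060774)+1/4·(-1.634064)+1/4·(-0.291733)≈-0.481449; next y=4/5·(-2.939226)+3/4·(-0.481449)≈-2.712467
n=13: y≈-2.712467, sp=-3, e=sp−y≈-0.287533; I≈-1.921597, D=e−e_prev≈-0.226758; u=0·(-0.287533)+1/4·(-1.921597)+1/4·(-0.226758)≈-0.537089; next y=4/5·(-2.712467)+3/4·(-0.537089)≈-2.572790
n=14: y≈-2.572790, sp=-3, e=sp−y≈-0.427210; I≈-2.348806, D=e−e_prev≈-0.139677; u=0·(-0.427210)+1/4·(-2.348806)+1/4·(-0.139677)≈-0.622121; next y=4/5·(-2.572790)+3/4·(-0.622121)≈-2.524823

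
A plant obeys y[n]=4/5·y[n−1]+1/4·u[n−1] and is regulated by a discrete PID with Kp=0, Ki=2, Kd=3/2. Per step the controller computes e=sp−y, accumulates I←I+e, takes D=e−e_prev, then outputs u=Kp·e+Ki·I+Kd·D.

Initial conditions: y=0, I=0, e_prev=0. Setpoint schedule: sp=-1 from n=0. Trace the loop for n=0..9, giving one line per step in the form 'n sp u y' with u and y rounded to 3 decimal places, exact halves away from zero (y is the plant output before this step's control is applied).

0 -1 -3.500 0.000
1 -1 -0.938 -0.875
2 -1 -2.292 -0.934
3 -1 -1.161 -1.321
4 -1 -1.008 -1.347
5 -1 -0.414 -1.329
6 -1 -0.298 -1.167
7 -1 -0.277 -1.008
8 -1 -0.486 -0.876
9 -1 -0.724 -0.822

(exact arithmetic carried between steps; '≈' marks a value shown rounded to 6 d.p. or computed from one; I and e_prev carry over from the previous line; the table rounds u and y to 3 d.p., halves away from zero)
n=0: y=0, sp=-1, e=sp−y=-1; I=-1, D=e−e_prev=-1; u=0·(-1)+2·(-1)+3/2·(-1)=-3.5; next y=4/5·0+1/4·(-3.5)=-0.875
n=1: y=-0.875, sp=-1, e=sp−y=-0.125; I=-1.125, D=e−e_prev=0.875; u=0·(-0.125)+2·(-1.125)+3/2·0.875=-0.9375; next y=4/5·(-0.875)+1/4·(-0.9375)=-0.934375
n=2: y=-0.934375, sp=-1, e=sp−y=-0.065625; I=-1.190625, D=e−e_prev=0.059375; u=0·(-0.065625)+2·(-1.190625)+3/2·0.059375≈-2.292188; next y=4/5·(-0.934375)+1/4·(-2.292188)≈-1.320547
n=3: y≈-1.320547, sp=-1, e=sp−y≈0.320547; I≈-0.870078, D=e−e_prev≈0.386172; u=0·0.320547+2·(-0.870078)+3/2·0.386172≈-1.160898; next y=4/5·(-1.320547)+1/4·(-1.160898)≈-1.346662
n=4: y≈-1.346662, sp=-1, e=sp−y≈0.346662; I≈-0.523416, D=e−e_prev≈0.026115; u=0·0.346662+2·(-0.523416)+3/2·0.026115≈-1.007659; next y=4/5·(-1.346662)+1/4·(-1.007659)≈-1.329244
n=5: y≈-1.329244, sp=-1, e=sp−y≈0.329244; I≈-0.194172, D=e−e_prev≈-0.017418; u=0·0.329244+2·(-0.194172)+3/2·(-0.017418)≈-0.414470; next y=4/5·(-1.329244)+1/4·(-0.414470)≈-1.167013
n=6: y≈-1.167013, sp=-1, e=sp−y≈0.167013; I≈-0.027159, D=e−e_prev≈-0.162232; u=0·0.167013+2·(-0.027159)+3/2·(-0.162232)≈-0.297664; next y=4/5·(-1.167013)+1/4·(-0.297664)≈-1.008026
n=7: y≈-1.008026, sp=-1, e=sp−y≈0.008026; I≈-0.019132, D=e−e_prev≈-0.158986; u=0·0.008026+2·(-0.019132)+3/2·(-0.158986)≈-0.276744; next y=4/5·(-1.008026)+1/4·(-0.276744)≈-0.875607
n=8: y≈-0.875607, sp=-1, e=sp−y≈-0.124393; I≈-0.143525, D=e−e_prev≈-0.132419; u=0·(-0.124393)+2·(-0.143525)+3/2·(-0.132419)≈-0.485679; next y=4/5·(-0.875607)+1/4·(-0.485679)≈-0.821905
n=9: y≈-0.821905, sp=-1, e=sp−y≈-0.178095; I≈-0.321619, D=e−e_prev≈-0.053702; u=0·(-0.178095)+2·(-0.321619)+3/2·(-0.053702)≈-0.723792; next y=4/5·(-0.821905)+1/4·(-0.723792)≈-0.838472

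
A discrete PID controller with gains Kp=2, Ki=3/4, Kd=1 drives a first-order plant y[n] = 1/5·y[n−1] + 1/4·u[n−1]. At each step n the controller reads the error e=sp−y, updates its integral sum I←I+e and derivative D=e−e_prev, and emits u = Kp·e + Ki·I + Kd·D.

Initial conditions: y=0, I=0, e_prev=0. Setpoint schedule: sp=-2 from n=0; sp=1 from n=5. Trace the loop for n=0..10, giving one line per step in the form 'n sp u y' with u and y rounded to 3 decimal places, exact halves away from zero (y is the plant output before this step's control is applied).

(exact arithmetic carried between steps; '≈' marks a value shown rounded to 6 d.p. or computed from one; I and e_prev carry over from the previous line; the table rounds u and y to 3 d.p., halves away from zero)
n=0: y=0, sp=-2, e=sp−y=-2; I=-2, D=e−e_prev=-2; u=2·(-2)+3/4·(-2)+1·(-2)=-7.5; next y=1/5·0+1/4·(-7.5)=-1.875
n=1: y=-1.875, sp=-2, e=sp−y=-0.125; I=-2.125, D=e−e_prev=1.875; u=2·(-0.125)+3/4·(-2.125)+1·1.875=0.03125; next y=1/5·(-1.875)+1/4·0.03125≈-0.367188
n=2: y≈-0.367188, sp=-2, e=sp−y≈-1.632813; I≈-3.757813, D=e−e_prev≈-1.507813; u=2·(-1.632813)+3/4·(-3.757813)+1·(-1.507813)≈-7.591797; next y=1/5·(-0.367188)+1/4·(-7.591797)≈-1.971387
n=3: y≈-1.971387, sp=-2, e=sp−y≈-0.028613; I≈-3.786426, D=e−e_prev≈1.604199; u=2·(-0.028613)+3/4·(-3.786426)+1·1.604199≈-1.292847; next y=1/5·(-1.971387)+1/4·(-1.292847)≈-0.717489
n=4: y≈-0.717489, sp=-2, e=sp−y≈-1.282511; I≈-5.068937, D=e−e_prev≈-1.253898; u=2·(-1.282511)+3/4·(-5.068937)+1·(-1.253898)≈-7.620622; next y=1/5·(-0.717489)+1/4·(-7.620622)≈-2.048653
n=5: y≈-2.048653, sp=1, e=sp−y≈3.048653; I≈-2.020283, D=e−e_prev≈4.331164; u=2·3.048653+3/4·(-2.020283)+1·4.331164≈8.913259; next y=1/5·(-2.048653)+1/4·8.913259≈1.818584
n=6: y≈1.818584, sp=1, e=sp−y≈-0.818584; I≈-2.838867, D=e−e_prev≈-3.867237; u=2·(-0.818584)+3/4·(-2.838867)+1·(-3.867237)≈-7.633556; next y=1/5·1.818584+1/4·(-7.633556)≈-1.544672
n=7: y≈-1.544672, sp=1, e=sp−y≈2.544672; I≈-0.294195, D=e−e_prev≈3.363256; u=2·2.544672+3/4·(-0.294195)+1·3.363256≈8.231954; next y=1/5·(-1.544672)+1/4·8.231954≈1.749054
n=8: y≈1.749054, sp=1, e=sp−y≈-0.749054; I≈-1.043249, D=e−e_prev≈-3.293726; u=2·(-0.749054)+3/4·(-1.043249)+1·(-3.293726)≈-5.574271; next y=1/5·1.749054+1/4·(-5.574271)≈-1.043757
n=9: y≈-1.043757, sp=1, e=sp−y≈2.043757; I≈1.000508, D=e−e_prev≈2.792811; u=2·2.043757+3/4·1.000508+1·2.792811≈7.630706; next y=1/5·(-1.043757)+1/4·7.630706≈1.698925
n=10: y≈1.698925, sp=1, e=sp−y≈-0.698925; I≈0.301583, D=e−e_prev≈-2.742682; u=2·(-0.698925)+3/4·0.301583+1·(-2.742682)≈-3.914345; next y=1/5·1.698925+1/4·(-3.914345)≈-0.638801

0 -2 -7.500 0.000
1 -2 0.031 -1.875
2 -2 -7.592 -0.367
3 -2 -1.293 -1.971
4 -2 -7.621 -0.717
5 1 8.913 -2.049
6 1 -7.634 1.819
7 1 8.232 -1.545
8 1 -5.574 1.749
9 1 7.631 -1.044
10 1 -3.914 1.699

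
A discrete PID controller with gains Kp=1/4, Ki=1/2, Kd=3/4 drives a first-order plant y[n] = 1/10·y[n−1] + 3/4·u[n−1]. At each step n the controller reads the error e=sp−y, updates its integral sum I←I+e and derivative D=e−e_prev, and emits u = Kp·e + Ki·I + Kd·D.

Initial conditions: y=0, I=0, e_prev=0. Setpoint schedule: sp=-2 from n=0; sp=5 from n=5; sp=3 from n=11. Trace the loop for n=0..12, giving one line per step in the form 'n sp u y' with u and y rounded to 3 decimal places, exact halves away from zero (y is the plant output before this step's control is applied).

(exact arithmetic carried between steps; '≈' marks a value shown rounded to 6 d.p. or computed from one; I and e_prev carry over from the previous line; the table rounds u and y to 3 d.p., halves away from zero)
n=0: y=0, sp=-2, e=sp−y=-2; I=-2, D=e−e_prev=-2; u=1/4·(-2)+1/2·(-2)+3/4·(-2)=-3; next y=1/10·0+3/4·(-3)=-2.25
n=1: y=-2.25, sp=-2, e=sp−y=0.25; I=-1.75, D=e−e_prev=2.25; u=1/4·0.25+1/2·(-1.75)+3/4·2.25=0.875; next y=1/10·(-2.25)+3/4·0.875=0.43125
n=2: y=0.43125, sp=-2, e=sp−y=-2.43125; I=-4.18125, D=e−e_prev=-2.68125; u=1/4·(-2.43125)+1/2·(-4.18125)+3/4·(-2.68125)=-4.709375; next y=1/10·0.43125+3/4·(-4.709375)≈-3.488906
n=3: y≈-3.488906, sp=-2, e=sp−y≈1.488906; I≈-2.692344, D=e−e_prev≈3.920156; u=1/4·1.488906+1/2·(-2.692344)+3/4·3.920156≈1.966172; next y=1/10·(-3.488906)+3/4·1.966172≈1.125738
n=4: y≈1.125738, sp=-2, e=sp−y≈-3.125738; I≈-5.818082, D=e−e_prev≈-4.614645; u=1/4·(-3.125738)+1/2·(-5.818082)+3/4·(-4.614645)≈-7.151459; next y=1/10·1.125738+3/4·(-7.151459)≈-5.251020
n=5: y≈-5.251020, sp=5, e=sp−y≈10.251020; I≈4.432938, D=e−e_prev≈13.376759; u=1/4·10.251020+1/2·4.432938+3/4·13.376759≈14.811793; next y=1/10·(-5.251020)+3/4·14.811793≈10.583743
n=6: y≈10.583743, sp=5, e=sp−y≈-5.583743; I≈-1.150805, D=e−e_prev≈-15.834763; u=1/4·(-5.583743)+1/2·(-1.150805)+3/4·(-15.834763)≈-13.847411; next y=1/10·10.583743+3/4·(-13.847411)≈-9.327184
n=7: y≈-9.327184, sp=5, e=sp−y≈14.327184; I≈13.176379, D=e−e_prev≈19.910927; u=1/4·14.327184+1/2·13.176379+3/4·19.910927≈25.103180; next y=1/10·(-9.327184)+3/4·25.103180≈17.894667
n=8: y≈17.894667, sp=5, e=sp−y≈-12.894667; I≈0.281712, D=e−e_prev≈-27.221850; u=1/4·(-12.894667)+1/2·0.281712+3/4·(-27.221850)≈-23.499199; next y=1/10·17.894667+3/4·(-23.499199)≈-15.834932
n=9: y≈-15.834932, sp=5, e=sp−y≈20.834932; I≈21.116644, D=e−e_prev≈33.729599; u=1/4·20.834932+1/2·21.116644+3/4·33.729599≈41.064255; next y=1/10·(-15.834932)+3/4·41.064255≈29.214698
n=10: y≈29.214698, sp=5, e=sp−y≈-24.214698; I≈-3.098053, D=e−e_prev≈-45.049630; u=1/4·(-24.214698)+1/2·(-3.098053)+3/4·(-45.049630)≈-41.389923; next y=1/10·29.214698+3/4·(-41.389923)≈-28.120973
n=11: y≈-28.120973, sp=3, e=sp−y≈31.120973; I≈28.022920, D=e−e_prev≈55.335671; u=1/4·31.120973+1/2·28.022920+3/4·55.335671≈63.293456; next y=1/10·(-28.120973)+3/4·63.293456≈44.657995
n=12: y≈44.657995, sp=3, e=sp−y≈-41.657995; I≈-13.635075, D=e−e_prev≈-72.778967; u=1/4·(-41.657995)+1/2·(-13.635075)+3/4·(-72.778967)≈-71.816262; next y=1/10·44.657995+3/4·(-71.816262)≈-49.396397

0 -2 -3.000 0.000
1 -2 0.875 -2.250
2 -2 -4.709 0.431
3 -2 1.966 -3.489
4 -2 -7.151 1.126
5 5 14.812 -5.251
6 5 -13.847 10.584
7 5 25.103 -9.327
8 5 -23.499 17.895
9 5 41.064 -15.835
10 5 -41.390 29.215
11 3 63.293 -28.121
12 3 -71.816 44.658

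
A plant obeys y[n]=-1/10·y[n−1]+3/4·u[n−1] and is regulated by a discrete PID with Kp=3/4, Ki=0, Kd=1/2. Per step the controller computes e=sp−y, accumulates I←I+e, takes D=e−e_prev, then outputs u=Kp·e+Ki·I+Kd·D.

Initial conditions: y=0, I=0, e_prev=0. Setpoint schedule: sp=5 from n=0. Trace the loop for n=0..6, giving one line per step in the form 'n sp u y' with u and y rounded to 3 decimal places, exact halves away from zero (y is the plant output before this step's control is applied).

0 5 6.250 0.000
1 5 -2.109 4.688
2 5 8.657 -2.051
3 5 -5.648 6.698
4 5 13.231 -4.906
5 5 -11.720 10.414
6 5 21.246 -9.832

(exact arithmetic carried between steps; '≈' marks a value shown rounded to 6 d.p. or computed from one; I and e_prev carry over from the previous line; the table rounds u and y to 3 d.p., halves away from zero)
n=0: y=0, sp=5, e=sp−y=5; I=5, D=e−e_prev=5; u=3/4·5+0·5+1/2·5=6.25; next y=-1/10·0+3/4·6.25=4.6875
n=1: y=4.6875, sp=5, e=sp−y=0.3125; I=5.3125, D=e−e_prev=-4.6875; u=3/4·0.3125+0·5.3125+1/2·(-4.6875)=-2.109375; next y=-1/10·4.6875+3/4·(-2.109375)≈-2.050781
n=2: y≈-2.050781, sp=5, e=sp−y≈7.050781; I≈12.363281, D=e−e_prev≈6.738281; u=3/4·7.050781+0·12.363281+1/2·6.738281≈8.657227; next y=-1/10·(-2.050781)+3/4·8.657227≈6.697998
n=3: y≈6.697998, sp=5, e=sp−y≈-1.697998; I≈10.665283, D=e−e_prev≈-8.748779; u=3/4·(-1.697998)+0·10.665283+1/2·(-8.748779)≈-5.647888; next y=-1/10·6.697998+3/4·(-5.647888)≈-4.905716
n=4: y≈-4.905716, sp=5, e=sp−y≈9.905716; I≈20.570999, D=e−e_prev≈11.603714; u=3/4·9.905716+0·20.570999+1/2·11.603714≈13.231144; next y=-1/10·(-4.905716)+3/4·13.231144≈10.413930
n=5: y≈10.413930, sp=5, e=sp−y≈-5.413930; I≈15.157070, D=e−e_prev≈-15.319646; u=3/4·(-5.413930)+0·15.157070+1/2·(-15.319646)≈-11.720270; next y=-1/10·10.413930+3/4·(-11.720270)≈-9.831595
n=6: y≈-9.831595, sp=5, e=sp−y≈14.831595; I≈29.988665, D=e−e_prev≈20.245525; u=3/4·14.831595+0·29.988665+1/2·20.245525≈21.246459; next y=-1/10·(-9.831595)+3/4·21.246459≈16.918004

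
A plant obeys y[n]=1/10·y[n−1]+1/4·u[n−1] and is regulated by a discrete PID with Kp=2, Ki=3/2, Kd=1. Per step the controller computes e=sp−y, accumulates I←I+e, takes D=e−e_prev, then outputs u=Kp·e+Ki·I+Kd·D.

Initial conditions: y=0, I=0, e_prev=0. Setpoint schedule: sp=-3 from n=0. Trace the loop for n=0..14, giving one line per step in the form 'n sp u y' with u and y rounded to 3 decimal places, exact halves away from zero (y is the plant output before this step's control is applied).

(exact arithmetic carried between steps; '≈' marks a value shown rounded to 6 d.p. or computed from one; I and e_prev carry over from the previous line; the table rounds u and y to 3 d.p., halves away from zero)
n=0: y=0, sp=-3, e=sp−y=-3; I=-3, D=e−e_prev=-3; u=2·(-3)+3/2·(-3)+1·(-3)=-13.5; next y=1/10·0+1/4·(-13.5)=-3.375
n=1: y=-3.375, sp=-3, e=sp−y=0.375; I=-2.625, D=e−e_prev=3.375; u=2·0.375+3/2·(-2.625)+1·3.375=0.1875; next y=1/10·(-3.375)+1/4·0.1875=-0.290625
n=2: y=-0.290625, sp=-3, e=sp−y=-2.709375; I=-5.334375, D=e−e_prev=-3.084375; u=2·(-2.709375)+3/2·(-5.334375)+1·(-3.084375)≈-16.504688; next y=1/10·(-0.290625)+1/4·(-16.504688)≈-4.155234
n=3: y≈-4.155234, sp=-3, e=sp−y≈1.155234; I≈-4.179141, D=e−e_prev≈3.864609; u=2·1.155234+3/2·(-4.179141)+1·3.864609≈-0.093633; next y=1/10·(-4.155234)+1/4·(-0.093633)≈-0.438932
n=4: y≈-0.438932, sp=-3, e=sp−y≈-2.561068; I≈-6.740209, D=e−e_prev≈-3.716303; u=2·(-2.561068)+3/2·(-6.740209)+1·(-3.716303)≈-18.948753; next y=1/10·(-0.438932)+1/4·(-18.948753)≈-4.781081
n=5: y≈-4.781081, sp=-3, e=sp−y≈1.781081; I≈-4.959128, D=e−e_prev≈4.342150; u=2·1.781081+3/2·(-4.959128)+1·4.342150≈0.465621; next y=1/10·(-4.781081)+1/4·0.465621≈-0.361703
n=6: y≈-0.361703, sp=-3, e=sp−y≈-2.638297; I≈-7.597425, D=e−e_prev≈-4.419379; u=2·(-2.638297)+3/2·(-7.597425)+1·(-4.419379)≈-21.092110; next y=1/10·(-0.361703)+1/4·(-21.092110)≈-5.309198
n=7: y≈-5.309198, sp=-3, e=sp−y≈2.309198; I≈-5.288227, D=e−e_prev≈4.947495; u=2·2.309198+3/2·(-5.288227)+1·4.947495≈1.633550; next y=1/10·(-5.309198)+1/4·1.633550≈-0.122532
n=8: y≈-0.122532, sp=-3, e=sp−y≈-2.877468; I≈-8.165695, D=e−e_prev≈-5.186666; u=2·(-2.877468)+3/2·(-8.165695)+1·(-5.186666)≈-23.190143; next y=1/10·(-0.122532)+1/4·(-23.190143)≈-5.809789
n=9: y≈-5.809789, sp=-3, e=sp−y≈2.809789; I≈-5.355906, D=e−e_prev≈5.687257; u=2·2.809789+3/2·(-5.355906)+1·5.687257≈3.272976; next y=1/10·(-5.809789)+1/4·3.272976≈0.237265
n=10: y≈0.237265, sp=-3, e=sp−y≈-3.237265; I≈-8.593171, D=e−e_prev≈-6.047054; u=2·(-3.237265)+3/2·(-8.593171)+1·(-6.047054)≈-25.411341; next y=1/10·0.237265+1/4·(-25.411341)≈-6.329109
n=11: y≈-6.329109, sp=-3, e=sp−y≈3.329109; I≈-5.264062, D=e−e_prev≈6.566374; u=2·3.329109+3/2·(-5.264062)+1·6.566374≈5.328498; next y=1/10·(-6.329109)+1/4·5.328498≈0.699214
n=12: y≈0.699214, sp=-3, e=sp−y≈-3.699214; I≈-8.963276, D=e−e_prev≈-7.028322; u=2·(-3.699214)+3/2·(-8.963276)+1·(-7.028322)≈-27.871663; next y=1/10·0.699214+1/4·(-27.871663)≈-6.897994
n=13: y≈-6.897994, sp=-3, e=sp−y≈3.897994; I≈-5.065281, D=e−e_prev≈7.597208; u=2·3.897994+3/2·(-5.065281)+1·7.597208≈7.795275; next y=1/10·(-6.897994)+1/4·7.795275≈1.259019
n=14: y≈1.259019, sp=-3, e=sp−y≈-4.259019; I≈-9.324301, D=e−e_prev≈-8.157014; u=2·(-4.259019)+3/2·(-9.324301)+1·(-8.157014)≈-30.661503; next y=1/10·1.259019+1/4·(-30.661503)≈-7.539474

0 -3 -13.500 0.000
1 -3 0.188 -3.375
2 -3 -16.505 -0.291
3 -3 -0.094 -4.155
4 -3 -18.949 -0.439
5 -3 0.466 -4.781
6 -3 -21.092 -0.362
7 -3 1.634 -5.309
8 -3 -23.190 -0.123
9 -3 3.273 -5.810
10 -3 -25.411 0.237
11 -3 5.328 -6.329
12 -3 -27.872 0.699
13 -3 7.795 -6.898
14 -3 -30.662 1.259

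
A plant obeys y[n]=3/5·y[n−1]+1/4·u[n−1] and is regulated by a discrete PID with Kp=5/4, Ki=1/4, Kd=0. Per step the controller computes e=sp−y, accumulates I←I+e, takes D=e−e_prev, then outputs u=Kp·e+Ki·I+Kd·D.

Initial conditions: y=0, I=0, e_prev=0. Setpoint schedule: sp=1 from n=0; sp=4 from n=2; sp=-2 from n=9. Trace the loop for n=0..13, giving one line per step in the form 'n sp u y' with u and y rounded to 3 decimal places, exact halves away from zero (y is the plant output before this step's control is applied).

(exact arithmetic carried between steps; '≈' marks a value shown rounded to 6 d.p. or computed from one; I and e_prev carry over from the previous line; the table rounds u and y to 3 d.p., halves away from zero)
n=0: y=0, sp=1, e=sp−y=1; I=1, D=e−e_prev=1; u=5/4·1+1/4·1+0·1=1.5; next y=3/5·0+1/4·1.5=0.375
n=1: y=0.375, sp=1, e=sp−y=0.625; I=1.625, D=e−e_prev=-0.375; u=5/4·0.625+1/4·1.625+0·(-0.375)=1.1875; next y=3/5·0.375+1/4·1.1875=0.521875
n=2: y=0.521875, sp=4, e=sp−y=3.478125; I=5.103125, D=e−e_prev=2.853125; u=5/4·3.478125+1/4·5.103125+0·2.853125≈5.623438; next y=3/5·0.521875+1/4·5.623438≈1.718984
n=3: y≈1.718984, sp=4, e=sp−y≈2.281016; I≈7.384141, D=e−e_prev≈-1.197109; u=5/4·2.281016+1/4·7.384141+0·(-1.197109)≈4.697305; next y=3/5·1.718984+1/4·4.697305≈2.205717
n=4: y≈2.205717, sp=4, e=sp−y≈1.794283; I≈9.178424, D=e−e_prev≈-0.486732; u=5/4·1.794283+1/4·9.178424+0·(-0.486732)≈4.537460; next y=3/5·2.205717+1/4·4.537460≈2.457795
n=5: y≈2.457795, sp=4, e=sp−y≈1.542205; I≈10.720629, D=e−e_prev≈-0.252078; u=5/4·1.542205+1/4·10.720629+0·(-0.252078)≈4.607913; next y=3/5·2.457795+1/4·4.607913≈2.626655
n=6: y≈2.626655, sp=4, e=sp−y≈1.373345; I≈12.093973, D=e−e_prev≈-0.168860; u=5/4·1.373345+1/4·12.093973+0·(-0.168860)≈4.740174; next y=3/5·2.626655+1/4·4.740174≈2.761037
n=7: y≈2.761037, sp=4, e=sp−y≈1.238963; I≈13.332937, D=e−e_prev≈-0.134381; u=5/4·1.238963+1/4·13.332937+0·(-0.134381)≈4.881938; next y=3/5·2.761037+1/4·4.881938≈2.877107
n=8: y≈2.877107, sp=4, e=sp−y≈1.122893; I≈14.455830, D=e−e_prev≈-0.116070; u=5/4·1.122893+1/4·14.455830+0·(-0.116070)≈5.017574; next y=3/5·2.877107+1/4·5.017574≈2.980658
n=9: y≈2.980658, sp=-2, e=sp−y≈-4.980658; I≈9.475172, D=e−e_prev≈-6.103551; u=5/4·(-4.980658)+1/4·9.475172+0·(-6.103551)≈-3.857029; next y=3/5·2.980658+1/4·(-3.857029)≈0.824137
n=10: y≈0.824137, sp=-2, e=sp−y≈-2.824137; I≈6.651035, D=e−e_prev≈2.156520; u=5/4·(-2.824137)+1/4·6.651035+0·2.156520≈-1.867413; next y=3/5·0.824137+1/4·(-1.867413)≈0.027629
n=11: y≈0.027629, sp=-2, e=sp−y≈-2.027629; I≈4.623406, D=e−e_prev≈0.796508; u=5/4·(-2.027629)+1/4·4.623406+0·0.796508≈-1.378685; next y=3/5·0.027629+1/4·(-1.378685)≈-0.328094
n=12: y≈-0.328094, sp=-2, e=sp−y≈-1.671906; I≈2.951500, D=e−e_prev≈0.355723; u=5/4·(-1.671906)+1/4·2.951500+0·0.355723≈-1.352008; next y=3/5·(-0.328094)+1/4·(-1.352008)≈-0.534858
n=13: y≈-0.534858, sp=-2, e=sp−y≈-1.465142; I≈1.486358, D=e−e_prev≈0.206764; u=5/4·(-1.465142)+1/4·1.486358+0·0.206764≈-1.459838; next y=3/5·(-0.534858)+1/4·(-1.459838)≈-0.685874

0 1 1.500 0.000
1 1 1.188 0.375
2 4 5.623 0.522
3 4 4.697 1.719
4 4 4.537 2.206
5 4 4.608 2.458
6 4 4.740 2.627
7 4 4.882 2.761
8 4 5.018 2.877
9 -2 -3.857 2.981
10 -2 -1.867 0.824
11 -2 -1.379 0.028
12 -2 -1.352 -0.328
13 -2 -1.460 -0.535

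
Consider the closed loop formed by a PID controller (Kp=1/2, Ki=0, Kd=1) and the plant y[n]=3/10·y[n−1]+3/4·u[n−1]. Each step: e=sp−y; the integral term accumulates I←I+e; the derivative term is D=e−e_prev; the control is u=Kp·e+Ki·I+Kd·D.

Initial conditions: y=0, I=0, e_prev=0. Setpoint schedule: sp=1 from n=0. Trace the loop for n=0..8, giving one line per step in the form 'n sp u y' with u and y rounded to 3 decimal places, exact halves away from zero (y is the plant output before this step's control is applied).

0 1 1.500 0.000
1 1 -1.188 1.125
2 1 2.455 -0.553
3 1 -2.566 1.675
4 1 4.308 -1.422
5 1 -5.128 2.804
6 1 7.812 -3.005
7 1 -9.941 4.957
8 1 14.410 -5.968

(exact arithmetic carried between steps; '≈' marks a value shown rounded to 6 d.p. or computed from one; I and e_prev carry over from the previous line; the table rounds u and y to 3 d.p., halves away from zero)
n=0: y=0, sp=1, e=sp−y=1; I=1, D=e−e_prev=1; u=1/2·1+0·1+1·1=1.5; next y=3/10·0+3/4·1.5=1.125
n=1: y=1.125, sp=1, e=sp−y=-0.125; I=0.875, D=e−e_prev=-1.125; u=1/2·(-0.125)+0·0.875+1·(-1.125)=-1.1875; next y=3/10·1.125+3/4·(-1.1875)=-0.553125
n=2: y=-0.553125, sp=1, e=sp−y=1.553125; I=2.428125, D=e−e_prev=1.678125; u=1/2·1.553125+0·2.428125+1·1.678125≈2.454688; next y=3/10·(-0.553125)+3/4·2.454688≈1.675078
n=3: y≈1.675078, sp=1, e=sp−y≈-0.675078; I≈1.753047, D=e−e_prev≈-2.228203; u=1/2·(-0.675078)+0·1.753047+1·(-2.228203)≈-2.565742; next y=3/10·1.675078+3/4·(-2.565742)≈-1.421783
n=4: y≈-1.421783, sp=1, e=sp−y≈2.421783; I≈4.174830, D=e−e_prev≈3.096861; u=1/2·2.421783+0·4.174830+1·3.096861≈4.307753; next y=3/10·(-1.421783)+3/4·4.307753≈2.804280
n=5: y≈2.804280, sp=1, e=sp−y≈-1.804280; I≈2.370550, D=e−e_prev≈-4.226063; u=1/2·(-1.804280)+0·2.370550+1·(-4.226063)≈-5.128203; next y=3/10·2.804280+3/4·(-5.128203)≈-3.004868
n=6: y≈-3.004868, sp=1, e=sp−y≈4.004868; I≈6.375419, D=e−e_prev≈5.809148; u=1/2·4.004868+0·6.375419+1·5.809148≈7.811582; next y=3/10·(-3.004868)+3/4·7.811582≈4.957226
n=7: y≈4.957226, sp=1, e=sp−y≈-3.957226; I≈2.418192, D=e−e_prev≈-7.962094; u=1/2·(-3.957226)+0·2.418192+1·(-7.962094)≈-9.940707; next y=3/10·4.957226+3/4·(-9.940707)≈-5.968363
n=8: y≈-5.968363, sp=1, e=sp−y≈6.968363; I≈9.386555, D=e−e_prev≈10.925589; u=1/2·6.968363+0·9.386555+1·10.925589≈14.409770; next y=3/10·(-5.968363)+3/4·14.409770≈9.016819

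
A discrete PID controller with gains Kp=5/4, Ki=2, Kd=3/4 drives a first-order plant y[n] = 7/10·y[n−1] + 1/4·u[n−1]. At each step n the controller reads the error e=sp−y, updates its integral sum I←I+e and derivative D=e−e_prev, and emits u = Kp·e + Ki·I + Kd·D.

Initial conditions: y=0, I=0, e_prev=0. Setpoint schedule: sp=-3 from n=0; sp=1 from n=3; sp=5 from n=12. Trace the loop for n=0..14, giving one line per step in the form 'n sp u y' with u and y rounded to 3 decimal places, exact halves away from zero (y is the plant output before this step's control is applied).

0 -3 -12.000 0.000
1 -3 -3.750 -3.000
2 -3 -5.850 -3.038
3 1 12.402 -3.589
4 1 1.458 0.588
5 1 4.662 0.776
6 1 1.520 1.709
7 1 1.332 1.576
8 1 0.640 1.436
9 1 0.746 1.165
10 1 0.864 1.002
11 1 1.076 0.918
12 5 17.202 0.911
13 5 6.266 4.939
14 5 9.070 5.024

(exact arithmetic carried between steps; '≈' marks a value shown rounded to 6 d.p. or computed from one; I and e_prev carry over from the previous line; the table rounds u and y to 3 d.p., halves away from zero)
n=0: y=0, sp=-3, e=sp−y=-3; I=-3, D=e−e_prev=-3; u=5/4·(-3)+2·(-3)+3/4·(-3)=-12; next y=7/10·0+1/4·(-12)=-3
n=1: y=-3, sp=-3, e=sp−y=0; I=-3, D=e−e_prev=3; u=5/4·0+2·(-3)+3/4·3=-3.75; next y=7/10·(-3)+1/4·(-3.75)=-3.0375
n=2: y=-3.0375, sp=-3, e=sp−y=0.0375; I=-2.9625, D=e−e_prev=0.0375; u=5/4·0.0375+2·(-2.9625)+3/4·0.0375=-5.85; next y=7/10·(-3.0375)+1/4·(-5.85)=-3.58875
n=3: y=-3.58875, sp=1, e=sp−y=4.58875; I=1.62625, D=e−e_prev=4.55125; u=5/4·4.58875+2·1.62625+3/4·4.55125=12.401875; next y=7/10·(-3.58875)+1/4·12.401875≈0.588344
n=4: y≈0.588344, sp=1, e=sp−y≈0.411656; I≈2.037906, D=e−e_prev≈-4.177094; u=5/4·0.411656+2·2.037906+3/4·(-4.177094)≈1.457563; next y=7/10·0.588344+1/4·1.457563≈0.776231
n=5: y≈0.776231, sp=1, e=sp−y≈0.223769; I≈2.261675, D=e−e_prev≈-0.187888; u=5/4·0.223769+2·2.261675+3/4·(-0.187888)≈4.662145; next y=7/10·0.776231+1/4·4.662145≈1.708898
n=6: y≈1.708898, sp=1, e=sp−y≈-0.708898; I≈1.552777, D=e−e_prev≈-0.932667; u=5/4·(-0.708898)+2·1.552777+3/4·(-0.932667)≈1.519931; next y=7/10·1.708898+1/4·1.519931≈1.576211
n=7: y≈1.576211, sp=1, e=sp−y≈-0.576211; I≈0.976565, D=e−e_prev≈0.132687; u=5/4·(-0.576211)+2·0.976565+3/4·0.132687≈1.332382; next y=7/10·1.576211+1/4·1.332382≈1.436443
n=8: y≈1.436443, sp=1, e=sp−y≈-0.436443; I≈0.540122, D=e−e_prev≈0.139768; u=5/4·(-0.436443)+2·0.540122+3/4·0.139768≈0.639516; next y=7/10·1.436443+1/4·0.639516≈1.165389
n=9: y≈1.165389, sp=1, e=sp−y≈-0.165389; I≈0.374733, D=e−e_prev≈0.271054; u=5/4·(-0.165389)+2·0.374733+3/4·0.271054≈0.746019; next y=7/10·1.165389+1/4·0.746019≈1.002277
n=10: y≈1.002277, sp=1, e=sp−y≈-0.002277; I≈0.372455, D=e−e_prev≈0.163112; u=5/4·(-0.002277)+2·0.372455+3/4·0.163112≈0.864398; next y=7/10·1.002277+1/4·0.864398≈0.917694
n=11: y≈0.917694, sp=1, e=sp−y≈0.082306; I≈0.454762, D=e−e_prev≈0.084584; u=5/4·0.082306+2·0.454762+3/4·0.084584≈1.075844; next y=7/10·0.917694+1/4·1.075844≈0.911347
n=12: y≈0.911347, sp=5, e=sp−y≈4.088653; I≈4.543415, D=e−e_prev≈4.006347; u=5/4·4.088653+2·4.543415+3/4·4.006347≈17.202407; next y=7/10·0.911347+1/4·17.202407≈4.938544
n=13: y≈4.938544, sp=5, e=sp−y≈0.061456; I≈4.604871, D=e−e_prev≈-4.027198; u=5/4·0.061456+2·4.604871+3/4·(-4.027198)≈6.266162; next y=7/10·4.938544+1/4·6.266162≈5.023522
n=14: y≈5.023522, sp=5, e=sp−y≈-0.023522; I≈4.581349, D=e−e_prev≈-0.084977; u=5/4·(-0.023522)+2·4.581349+3/4·(-0.084977)≈9.069563; next y=7/10·5.023522+1/4·9.069563≈5.783856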